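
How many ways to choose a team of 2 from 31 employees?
C(31,2) = 31!/(2!×29!) = 465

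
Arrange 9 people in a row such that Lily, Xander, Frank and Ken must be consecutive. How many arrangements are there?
Treat the 4 as one block: (9-4+1)! × 4! = 720 × 24 = 17280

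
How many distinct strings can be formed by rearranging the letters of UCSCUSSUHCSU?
12! / (4! × 4! × 1! × 3!) = 138600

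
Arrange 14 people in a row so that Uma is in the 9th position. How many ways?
Fix one position: (14-1)! = 6227020800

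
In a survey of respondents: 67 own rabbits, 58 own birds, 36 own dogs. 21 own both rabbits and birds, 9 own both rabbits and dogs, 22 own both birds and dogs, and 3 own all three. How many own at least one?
|A∪B∪C| = 67+58+36-21-9-22+3 = 112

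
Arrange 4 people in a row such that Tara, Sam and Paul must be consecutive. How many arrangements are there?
Treat the 3 as one block: (4-3+1)! × 3! = 2 × 6 = 12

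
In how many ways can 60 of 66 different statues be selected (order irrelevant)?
C(66,60) = 66!/(60!×6!) = 90858768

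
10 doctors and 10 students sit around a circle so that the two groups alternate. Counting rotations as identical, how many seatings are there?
Fix one of the doctors: (10-1)! ways for the remaining doctors, × 10! ways for the students = 362880 × 3628800 = 1316818944000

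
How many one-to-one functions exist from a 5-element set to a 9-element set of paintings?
P(9,5) = 9!/(9-5)! = 15120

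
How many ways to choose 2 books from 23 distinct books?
C(23,2) = 23!/(2!×21!) = 253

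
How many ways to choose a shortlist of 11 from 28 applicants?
C(28,11) = 28!/(11!×17!) = 21474180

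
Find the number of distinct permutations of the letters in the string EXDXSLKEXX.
10! / (4! × 1! × 1! × 1! × 1! × 2!) = 75600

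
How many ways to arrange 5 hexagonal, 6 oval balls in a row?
11! / (5! × 6!) = 462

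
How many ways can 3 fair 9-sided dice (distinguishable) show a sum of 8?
Coefficient of x^8 in (x + x² + ... + x^9)^3. By inclusion-exclusion on dice exceeding 9: Σ_j (-1)^j C(3,j)·C(8-1-9j, 2) = C(3,0)·C(7,2) = 1·21 = 21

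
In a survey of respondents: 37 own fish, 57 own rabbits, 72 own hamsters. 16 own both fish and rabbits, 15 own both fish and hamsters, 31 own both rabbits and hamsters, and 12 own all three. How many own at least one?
|A∪B∪C| = 37+57+72-16-15-31+12 = 116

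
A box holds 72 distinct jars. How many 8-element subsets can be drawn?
C(72,8) = 72!/(8!×64!) = 11969016345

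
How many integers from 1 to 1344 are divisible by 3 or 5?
⌊1344/3⌋ + ⌊1344/5⌋ - ⌊1344/15⌋ = 448 + 268 - 89 = 627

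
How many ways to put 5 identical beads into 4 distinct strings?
C(5+4-1, 4-1) = C(8, 3) = 56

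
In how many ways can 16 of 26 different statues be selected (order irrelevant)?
C(26,16) = 26!/(16!×10!) = 5311735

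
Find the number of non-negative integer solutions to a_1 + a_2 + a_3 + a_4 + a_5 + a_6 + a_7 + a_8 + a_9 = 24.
C(24+9-1, 9-1) = C(32, 8) = 10518300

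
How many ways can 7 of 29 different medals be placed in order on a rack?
P(29,7) = 29!/(29-7)! = 7866331200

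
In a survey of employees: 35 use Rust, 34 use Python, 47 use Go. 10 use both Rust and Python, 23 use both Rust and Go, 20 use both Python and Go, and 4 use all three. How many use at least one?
|A∪B∪C| = 35+34+47-10-23-20+4 = 67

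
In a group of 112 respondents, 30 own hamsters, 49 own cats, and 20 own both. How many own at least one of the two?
|A∪B| = |A| + |B| - |A∩B| = 30 + 49 - 20 = 59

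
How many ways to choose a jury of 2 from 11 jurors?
C(11,2) = 11!/(2!×9!) = 55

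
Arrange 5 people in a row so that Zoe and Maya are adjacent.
Treat as block: (5-1)! × 2! = 24 × 2 = 48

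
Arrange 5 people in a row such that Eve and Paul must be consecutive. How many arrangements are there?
Treat the 2 as one block: (5-2+1)! × 2! = 24 × 2 = 48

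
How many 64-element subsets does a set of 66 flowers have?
C(66,64) = 66!/(64!×2!) = 2145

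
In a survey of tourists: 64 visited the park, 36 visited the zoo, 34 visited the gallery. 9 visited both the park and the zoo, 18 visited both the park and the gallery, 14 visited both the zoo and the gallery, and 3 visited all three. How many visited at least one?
|A∪B∪C| = 64+36+34-9-18-14+3 = 96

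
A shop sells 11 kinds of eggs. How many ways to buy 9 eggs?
C(9+11-1, 11-1) = C(19, 10) = 92378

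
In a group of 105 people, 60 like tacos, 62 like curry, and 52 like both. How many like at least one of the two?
|A∪B| = |A| + |B| - |A∩B| = 60 + 62 - 52 = 70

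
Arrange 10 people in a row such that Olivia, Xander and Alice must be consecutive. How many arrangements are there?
Treat the 3 as one block: (10-3+1)! × 3! = 40320 × 6 = 241920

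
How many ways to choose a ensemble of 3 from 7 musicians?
C(7,3) = 7!/(3!×4!) = 35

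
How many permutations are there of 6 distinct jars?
6! = 720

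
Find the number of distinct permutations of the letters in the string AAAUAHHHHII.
11! / (4! × 4! × 1! × 2!) = 34650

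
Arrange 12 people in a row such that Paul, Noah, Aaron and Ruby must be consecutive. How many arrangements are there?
Treat the 4 as one block: (12-4+1)! × 4! = 362880 × 24 = 8709120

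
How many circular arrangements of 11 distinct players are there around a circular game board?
Circular: fix one position, arrange the rest. (11-1)! = 3628800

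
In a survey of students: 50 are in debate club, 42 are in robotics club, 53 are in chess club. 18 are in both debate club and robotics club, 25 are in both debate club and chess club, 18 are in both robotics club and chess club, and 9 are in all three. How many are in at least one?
|A∪B∪C| = 50+42+53-18-25-18+9 = 93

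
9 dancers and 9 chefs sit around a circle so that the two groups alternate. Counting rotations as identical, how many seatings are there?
Fix one of the dancers: (9-1)! ways for the remaining dancers, × 9! ways for the chefs = 40320 × 362880 = 14631321600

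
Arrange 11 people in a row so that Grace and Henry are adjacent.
Treat as block: (11-1)! × 2! = 3628800 × 2 = 7257600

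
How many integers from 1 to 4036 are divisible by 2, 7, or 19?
⌊4036/2⌋+⌊4036/7⌋+⌊4036/19⌋ - ⌊4036/14⌋-⌊4036/38⌋-⌊4036/133⌋ + ⌊4036/266⌋ = 2018+576+212 - 288-106-30 + 15 = 2397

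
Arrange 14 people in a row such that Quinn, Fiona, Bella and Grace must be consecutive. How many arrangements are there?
Treat the 4 as one block: (14-4+1)! × 4! = 39916800 × 24 = 958003200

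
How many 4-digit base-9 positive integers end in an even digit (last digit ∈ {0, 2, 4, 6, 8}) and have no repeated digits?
Last∈{0,2,4,6,8}. Last=0: 336. Last nonzero: 4×7×P(7,2) = 1176. Total = 1512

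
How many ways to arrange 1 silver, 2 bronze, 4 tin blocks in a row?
7! / (1! × 2! × 4!) = 105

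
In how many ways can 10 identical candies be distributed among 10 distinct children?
C(10+10-1, 10-1) = C(19, 9) = 92378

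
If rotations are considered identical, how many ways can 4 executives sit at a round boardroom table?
Circular: fix one position, arrange the rest. (4-1)! = 6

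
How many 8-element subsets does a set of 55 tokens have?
C(55,8) = 55!/(8!×47!) = 1217566350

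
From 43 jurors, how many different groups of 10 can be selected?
C(43,10) = 43!/(10!×33!) = 1917334783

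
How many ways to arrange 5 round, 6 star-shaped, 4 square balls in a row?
15! / (5! × 6! × 4!) = 630630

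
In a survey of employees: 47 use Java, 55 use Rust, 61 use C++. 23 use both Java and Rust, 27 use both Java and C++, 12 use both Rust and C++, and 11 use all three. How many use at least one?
|A∪B∪C| = 47+55+61-23-27-12+11 = 112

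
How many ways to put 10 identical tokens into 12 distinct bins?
C(10+12-1, 12-1) = C(21, 11) = 352716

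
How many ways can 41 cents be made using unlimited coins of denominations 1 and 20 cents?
Coefficient of x^41 in 1/(1-x^1) · 1/(1-x^20). Use j coins of 20 for j = 0..⌊41/20⌋ = 2, the rest in 1s: 2 + 1 = 3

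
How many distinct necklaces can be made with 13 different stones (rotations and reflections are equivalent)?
(13-1)!/2 = 479001600/2 = 239500800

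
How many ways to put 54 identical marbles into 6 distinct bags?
C(54+6-1, 6-1) = C(59, 5) = 5006386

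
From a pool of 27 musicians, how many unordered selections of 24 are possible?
C(27,24) = 27!/(24!×3!) = 2925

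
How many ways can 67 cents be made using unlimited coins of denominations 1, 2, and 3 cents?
Coefficient of x^67 in 1/(1-x^1) · 1/(1-x^2) · 1/(1-x^3). Case on j = number of 3-cent coins (j = 0..22); remainder r = 67 - 3j is made from {1,2} in ⌊r/2⌋+1 ways. r = 67, 64, 61, 58, 55, 52, 49, 46, 43, 40, 37, 34, 31, 28, 25, 22, 19, 16, 13, 10, 7, 4, 1 → 34 + 33 + 31 + 30 + 28 + 27 + 25 + 24 + 22 + 21 + 19 + 18 + 16 + 15 + 13 + 12 + 10 + 9 + 7 + 6 + 4 + 3 + 1 = 408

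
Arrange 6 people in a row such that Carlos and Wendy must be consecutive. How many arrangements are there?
Treat the 2 as one block: (6-2+1)! × 2! = 120 × 2 = 240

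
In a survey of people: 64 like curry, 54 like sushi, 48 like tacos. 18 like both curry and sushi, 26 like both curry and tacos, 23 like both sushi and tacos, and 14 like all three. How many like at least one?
|A∪B∪C| = 64+54+48-18-26-23+14 = 113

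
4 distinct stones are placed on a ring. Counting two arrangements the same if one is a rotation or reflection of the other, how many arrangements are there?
(4-1)!/2 = 6/2 = 3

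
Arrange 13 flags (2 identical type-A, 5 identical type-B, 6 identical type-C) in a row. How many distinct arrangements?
13! / (2! × 5! × 6!) = 36036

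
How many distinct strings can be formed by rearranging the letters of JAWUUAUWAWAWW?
13! / (3! × 4! × 5! × 1!) = 360360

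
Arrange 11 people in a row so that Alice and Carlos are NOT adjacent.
Total - adjacent = 11! - (11-1)!×2 = 39916800 - 7257600 = 32659200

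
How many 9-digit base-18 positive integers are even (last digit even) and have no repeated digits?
Last∈{0,2,4,6,8,10,12,14,16}. Last=0: 980179200. Last nonzero: 8×16×P(16,7) = 7380172800. Total = 8360352000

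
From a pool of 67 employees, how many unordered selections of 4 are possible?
C(67,4) = 67!/(4!×63!) = 766480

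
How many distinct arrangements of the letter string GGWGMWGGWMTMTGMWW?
17! / (2! × 5! × 4! × 6!) = 85765680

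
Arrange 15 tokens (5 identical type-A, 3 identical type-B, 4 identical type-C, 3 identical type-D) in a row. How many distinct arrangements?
15! / (5! × 3! × 4! × 3!) = 12612600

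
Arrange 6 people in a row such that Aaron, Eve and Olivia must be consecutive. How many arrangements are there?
Treat the 3 as one block: (6-3+1)! × 3! = 24 × 6 = 144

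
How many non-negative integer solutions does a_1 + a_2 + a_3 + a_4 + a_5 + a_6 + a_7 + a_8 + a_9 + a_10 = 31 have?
C(31+10-1, 10-1) = C(40, 9) = 273438880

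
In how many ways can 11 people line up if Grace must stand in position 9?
Fix one position: (11-1)! = 3628800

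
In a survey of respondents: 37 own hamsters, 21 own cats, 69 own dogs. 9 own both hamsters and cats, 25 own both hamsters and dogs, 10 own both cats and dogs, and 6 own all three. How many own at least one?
|A∪B∪C| = 37+21+69-9-25-10+6 = 89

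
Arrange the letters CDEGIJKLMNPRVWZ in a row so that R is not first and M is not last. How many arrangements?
By inclusion-exclusion: 15! - 2×(15-1)! + (15-2)! = 1307674368000 - 174356582400 + 6227020800 = 1139544806400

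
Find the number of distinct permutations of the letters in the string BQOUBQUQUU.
10! / (4! × 1! × 2! × 3!) = 12600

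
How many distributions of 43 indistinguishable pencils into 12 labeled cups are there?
C(43+12-1, 12-1) = C(54, 11) = 95722852680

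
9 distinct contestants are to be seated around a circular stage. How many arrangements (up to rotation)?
Circular: fix one position, arrange the rest. (9-1)! = 40320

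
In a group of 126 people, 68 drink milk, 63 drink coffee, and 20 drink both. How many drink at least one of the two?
|A∪B| = |A| + |B| - |A∩B| = 68 + 63 - 20 = 111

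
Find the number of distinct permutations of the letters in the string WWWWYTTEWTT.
11! / (5! × 1! × 4! × 1!) = 13860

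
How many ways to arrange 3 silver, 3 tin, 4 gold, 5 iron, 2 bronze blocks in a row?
17! / (3! × 3! × 4! × 5! × 2!) = 1715313600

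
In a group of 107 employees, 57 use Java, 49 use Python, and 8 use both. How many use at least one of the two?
|A∪B| = |A| + |B| - |A∩B| = 57 + 49 - 8 = 98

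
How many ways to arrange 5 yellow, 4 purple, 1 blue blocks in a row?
10! / (5! × 4! × 1!) = 1260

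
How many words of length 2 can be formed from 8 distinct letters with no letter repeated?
P(8,2) = 8!/(8-2)! = 56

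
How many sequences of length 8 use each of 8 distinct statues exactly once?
8! = 40320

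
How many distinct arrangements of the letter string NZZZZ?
5! / (1! × 4!) = 5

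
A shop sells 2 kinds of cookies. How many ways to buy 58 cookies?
C(58+2-1, 2-1) = C(59, 1) = 59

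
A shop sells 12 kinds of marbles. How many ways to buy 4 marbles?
C(4+12-1, 12-1) = C(15, 11) = 1365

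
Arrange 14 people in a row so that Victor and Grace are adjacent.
Treat as block: (14-1)! × 2! = 6227020800 × 2 = 12454041600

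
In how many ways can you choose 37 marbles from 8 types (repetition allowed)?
C(37+8-1, 8-1) = C(44, 7) = 38320568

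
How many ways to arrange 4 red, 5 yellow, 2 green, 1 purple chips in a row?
12! / (4! × 5! × 2! × 1!) = 83160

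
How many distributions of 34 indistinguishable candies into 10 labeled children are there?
C(34+10-1, 10-1) = C(43, 9) = 563921995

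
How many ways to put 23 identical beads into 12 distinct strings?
C(23+12-1, 12-1) = C(34, 11) = 286097760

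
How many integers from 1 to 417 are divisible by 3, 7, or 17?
⌊417/3⌋+⌊417/7⌋+⌊417/17⌋ - ⌊417/21⌋-⌊417/51⌋-⌊417/119⌋ + ⌊417/357⌋ = 139+59+24 - 19-8-3 + 1 = 193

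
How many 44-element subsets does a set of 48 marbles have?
C(48,44) = 48!/(44!×4!) = 194580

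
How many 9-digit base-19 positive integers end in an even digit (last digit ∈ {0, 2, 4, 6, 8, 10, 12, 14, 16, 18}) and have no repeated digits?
Last∈{0,2,4,6,8,10,12,14,16,18}. Last=0: 1764322560. Last nonzero: 9×17×P(17,7) = 14996741760. Total = 16761064320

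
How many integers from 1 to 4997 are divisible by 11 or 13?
⌊4997/11⌋ + ⌊4997/13⌋ - ⌊4997/143⌋ = 454 + 384 - 34 = 804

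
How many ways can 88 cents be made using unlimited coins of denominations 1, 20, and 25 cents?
Coefficient of x^88 in 1/(1-x^1) · 1/(1-x^20) · 1/(1-x^25). Case on j = number of 25-cent coins (j = 0..3); remainder r = 88 - 25j is made from {1,20} in ⌊r/20⌋+1 ways. r = 88, 63, 38, 13 → 5 + 4 + 2 + 1 = 12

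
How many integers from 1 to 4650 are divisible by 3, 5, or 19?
⌊4650/3⌋+⌊4650/5⌋+⌊4650/19⌋ - ⌊4650/15⌋-⌊4650/57⌋-⌊4650/95⌋ + ⌊4650/285⌋ = 1550+930+244 - 310-81-48 + 16 = 2301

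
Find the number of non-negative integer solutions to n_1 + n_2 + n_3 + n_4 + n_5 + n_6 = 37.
C(37+6-1, 6-1) = C(42, 5) = 850668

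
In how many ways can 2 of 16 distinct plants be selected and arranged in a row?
P(16,2) = 16!/(16-2)! = 240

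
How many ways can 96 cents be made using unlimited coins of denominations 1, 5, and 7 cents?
Coefficient of x^96 in 1/(1-x^1) · 1/(1-x^5) · 1/(1-x^7). Case on j = number of 7-cent coins (j = 0..13); remainder r = 96 - 7j is made from {1,5} in ⌊r/5⌋+1 ways. r = 96, 89, 82, 75, 68, 61, 54, 47, 40, 33, 26, 19, 12, 5 → 20 + 18 + 17 + 16 + 14 + 13 + 11 + 10 + 9 + 7 + 6 + 4 + 3 + 2 = 150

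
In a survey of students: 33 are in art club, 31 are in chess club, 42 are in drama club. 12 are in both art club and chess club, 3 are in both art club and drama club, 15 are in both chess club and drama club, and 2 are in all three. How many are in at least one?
|A∪B∪C| = 33+31+42-12-3-15+2 = 78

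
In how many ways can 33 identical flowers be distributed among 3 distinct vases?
C(33+3-1, 3-1) = C(35, 2) = 595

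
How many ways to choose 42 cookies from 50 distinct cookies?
C(50,42) = 50!/(42!×8!) = 536878650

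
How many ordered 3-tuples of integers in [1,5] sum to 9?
Coefficient of x^9 in (x + x² + ... + x^5)^3. By inclusion-exclusion on dice exceeding 5: Σ_j (-1)^j C(3,j)·C(9-1-5j, 2) = C(3,0)·C(8,2) - C(3,1)·C(3,2) = 1·28 - 3·3 = 19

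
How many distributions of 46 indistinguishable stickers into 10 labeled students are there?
C(46+10-1, 10-1) = C(55, 9) = 6358402050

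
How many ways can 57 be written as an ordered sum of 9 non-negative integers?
C(57+9-1, 9-1) = C(65, 8) = 5047381560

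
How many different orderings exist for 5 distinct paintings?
5! = 120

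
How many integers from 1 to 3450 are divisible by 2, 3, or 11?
⌊3450/2⌋+⌊3450/3⌋+⌊3450/11⌋ - ⌊3450/6⌋-⌊3450/22⌋-⌊3450/33⌋ + ⌊3450/66⌋ = 1725+1150+313 - 575-156-104 + 52 = 2405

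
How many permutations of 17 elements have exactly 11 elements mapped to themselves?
Choose the 11 fixed points C(17,11) = 12376, derange the rest: !6 = Σ_{j=0}^{6} (-1)^j·6!/j! = 720 - 720 + 360 - 120 + 30 - 6 + 1 = 265. Product = 12376 × 265 = 3279640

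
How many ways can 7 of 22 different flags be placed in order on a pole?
P(22,7) = 22!/(22-7)! = 859541760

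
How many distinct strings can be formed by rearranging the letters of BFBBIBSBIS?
10! / (2! × 1! × 5! × 2!) = 7560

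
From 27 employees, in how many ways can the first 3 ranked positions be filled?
P(27,3) = 27!/(27-3)! = 17550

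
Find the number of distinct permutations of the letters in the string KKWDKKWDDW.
10! / (4! × 3! × 3!) = 4200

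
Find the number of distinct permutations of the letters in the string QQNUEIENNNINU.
13! / (5! × 2! × 2! × 2! × 2!) = 3243240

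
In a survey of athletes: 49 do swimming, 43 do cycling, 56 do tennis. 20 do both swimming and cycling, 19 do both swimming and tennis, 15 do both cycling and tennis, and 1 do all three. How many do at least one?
|A∪B∪C| = 49+43+56-20-19-15+1 = 95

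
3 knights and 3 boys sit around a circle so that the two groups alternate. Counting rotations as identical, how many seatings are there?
Fix one of the knights: (3-1)! ways for the remaining knights, × 3! ways for the boys = 2 × 6 = 12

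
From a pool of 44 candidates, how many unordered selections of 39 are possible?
C(44,39) = 44!/(39!×5!) = 1086008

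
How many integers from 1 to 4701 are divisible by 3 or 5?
⌊4701/3⌋ + ⌊4701/5⌋ - ⌊4701/15⌋ = 1567 + 940 - 313 = 2194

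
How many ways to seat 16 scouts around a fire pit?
Circular: fix one position, arrange the rest. (16-1)! = 1307674368000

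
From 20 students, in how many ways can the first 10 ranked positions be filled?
P(20,10) = 20!/(20-10)! = 670442572800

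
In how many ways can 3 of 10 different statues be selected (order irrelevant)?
C(10,3) = 10!/(3!×7!) = 120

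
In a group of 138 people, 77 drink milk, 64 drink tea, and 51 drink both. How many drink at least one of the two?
|A∪B| = |A| + |B| - |A∩B| = 77 + 64 - 51 = 90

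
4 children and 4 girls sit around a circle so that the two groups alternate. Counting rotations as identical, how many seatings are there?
Fix one of the children: (4-1)! ways for the remaining children, × 4! ways for the girls = 6 × 24 = 144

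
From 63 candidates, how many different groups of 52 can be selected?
C(63,52) = 63!/(52!×11!) = 615790256823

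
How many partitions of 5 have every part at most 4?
Let r_j(i) = number of partitions of i into parts ≤ j, for i = 0..5. r_1(i) = 1 for all i; r_j(i) = r_{j-1}(i) + r_j(i-j). Rows j = 2..4: ≤2: 1 1 2 2 3 3; ≤3: 1 1 2 3 4 5; ≤4: 1 1 2 3 5 6. r_4(5) = 6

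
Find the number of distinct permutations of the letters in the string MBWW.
4! / (2! × 1! × 1!) = 12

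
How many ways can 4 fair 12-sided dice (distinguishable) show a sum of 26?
Coefficient of x^26 in (x + x² + ... + x^12)^4. By inclusion-exclusion on dice exceeding 12: Σ_j (-1)^j C(4,j)·C(26-1-12j, 3) = C(4,0)·C(25,3) - C(4,1)·C(13,3) = 1·2300 - 4·286 = 1156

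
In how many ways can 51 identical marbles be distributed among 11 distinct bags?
C(51+11-1, 11-1) = C(61, 10) = 90177170226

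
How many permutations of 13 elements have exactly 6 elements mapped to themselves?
Choose the 6 fixed points C(13,6) = 1716, derange the rest: !7 = Σ_{j=0}^{7} (-1)^j·7!/j! = 5040 - 5040 + 2520 - 840 + 210 - 42 + 7 - 1 = 1854. Product = 1716 × 1854 = 3181464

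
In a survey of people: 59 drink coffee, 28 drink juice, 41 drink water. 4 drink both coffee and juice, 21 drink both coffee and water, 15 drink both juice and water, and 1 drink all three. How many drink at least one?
|A∪B∪C| = 59+28+41-4-21-15+1 = 89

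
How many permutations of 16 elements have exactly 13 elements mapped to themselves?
Choose the 13 fixed points C(16,13) = 560, derange the rest: !3 = Σ_{j=0}^{3} (-1)^j·3!/j! = 6 - 6 + 3 - 1 = 2. Product = 560 × 2 = 1120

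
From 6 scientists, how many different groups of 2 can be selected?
C(6,2) = 6!/(2!×4!) = 15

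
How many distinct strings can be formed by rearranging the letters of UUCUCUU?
7! / (2! × 5!) = 21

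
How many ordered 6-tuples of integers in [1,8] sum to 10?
Coefficient of x^10 in (x + x² + ... + x^8)^6. By inclusion-exclusion on dice exceeding 8: Σ_j (-1)^j C(6,j)·C(10-1-8j, 5) = C(6,0)·C(9,5) = 1·126 = 126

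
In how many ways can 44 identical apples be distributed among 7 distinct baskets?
C(44+7-1, 7-1) = C(50, 6) = 15890700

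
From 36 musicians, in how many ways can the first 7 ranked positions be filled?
P(36,7) = 36!/(36-7)! = 42072307200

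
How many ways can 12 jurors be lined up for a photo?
12! = 479001600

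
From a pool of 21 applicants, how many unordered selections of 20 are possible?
C(21,20) = 21!/(20!×1!) = 21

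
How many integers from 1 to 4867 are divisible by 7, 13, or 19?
⌊4867/7⌋+⌊4867/13⌋+⌊4867/19⌋ - ⌊4867/91⌋-⌊4867/133⌋-⌊4867/247⌋ + ⌊4867/1729⌋ = 695+374+256 - 53-36-19 + 2 = 1219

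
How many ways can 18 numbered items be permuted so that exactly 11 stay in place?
Choose the 11 fixed points C(18,11) = 31824, derange the rest: !7 = Σ_{j=0}^{7} (-1)^j·7!/j! = 5040 - 5040 + 2520 - 840 + 210 - 42 + 7 - 1 = 1854. Product = 31824 × 1854 = 59001696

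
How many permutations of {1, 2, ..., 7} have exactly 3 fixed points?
Choose the 3 fixed points C(7,3) = 35, derange the rest: !4 = Σ_{j=0}^{4} (-1)^j·4!/j! = 24 - 24 + 12 - 4 + 1 = 9. Product = 35 × 9 = 315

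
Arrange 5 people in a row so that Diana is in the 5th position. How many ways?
Fix one position: (5-1)! = 24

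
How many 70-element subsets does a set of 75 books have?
C(75,70) = 75!/(70!×5!) = 17259390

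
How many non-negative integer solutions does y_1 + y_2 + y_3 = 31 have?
C(31+3-1, 3-1) = C(33, 2) = 528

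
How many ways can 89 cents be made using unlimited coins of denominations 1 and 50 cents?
Coefficient of x^89 in 1/(1-x^1) · 1/(1-x^50). Use j coins of 50 for j = 0..⌊89/50⌋ = 1, the rest in 1s: 1 + 1 = 2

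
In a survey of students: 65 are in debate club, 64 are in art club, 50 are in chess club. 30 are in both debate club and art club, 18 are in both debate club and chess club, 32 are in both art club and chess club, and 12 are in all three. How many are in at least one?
|A∪B∪C| = 65+64+50-30-18-32+12 = 111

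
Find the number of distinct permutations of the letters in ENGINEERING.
11! / (3! × 3! × 2! × 2! × 1!) = 277200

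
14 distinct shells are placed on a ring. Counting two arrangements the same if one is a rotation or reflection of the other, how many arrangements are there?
(14-1)!/2 = 6227020800/2 = 3113510400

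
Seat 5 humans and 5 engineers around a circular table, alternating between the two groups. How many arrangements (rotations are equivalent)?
Fix one of the humans: (5-1)! ways for the remaining humans, × 5! ways for the engineers = 24 × 120 = 2880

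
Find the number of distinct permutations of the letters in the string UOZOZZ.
6! / (2! × 1! × 3!) = 60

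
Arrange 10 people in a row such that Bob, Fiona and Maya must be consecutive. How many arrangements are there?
Treat the 3 as one block: (10-3+1)! × 3! = 40320 × 6 = 241920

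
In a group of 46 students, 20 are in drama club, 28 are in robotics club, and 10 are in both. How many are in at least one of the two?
|A∪B| = |A| + |B| - |A∩B| = 20 + 28 - 10 = 38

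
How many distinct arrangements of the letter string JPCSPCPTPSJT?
12! / (4! × 2! × 2! × 2! × 2!) = 1247400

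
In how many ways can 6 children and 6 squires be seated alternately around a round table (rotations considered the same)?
Fix one of the children: (6-1)! ways for the remaining children, × 6! ways for the squires = 120 × 720 = 86400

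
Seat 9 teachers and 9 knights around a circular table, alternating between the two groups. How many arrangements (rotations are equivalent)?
Fix one of the teachers: (9-1)! ways for the remaining teachers, × 9! ways for the knights = 40320 × 362880 = 14631321600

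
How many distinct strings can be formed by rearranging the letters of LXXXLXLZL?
9! / (1! × 4! × 4!) = 630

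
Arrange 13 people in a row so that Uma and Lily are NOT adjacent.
Total - adjacent = 13! - (13-1)!×2 = 6227020800 - 958003200 = 5269017600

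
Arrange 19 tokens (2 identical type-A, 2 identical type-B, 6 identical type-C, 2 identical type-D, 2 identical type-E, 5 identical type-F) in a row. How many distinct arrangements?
19! / (2! × 2! × 6! × 2! × 2! × 5!) = 87995587680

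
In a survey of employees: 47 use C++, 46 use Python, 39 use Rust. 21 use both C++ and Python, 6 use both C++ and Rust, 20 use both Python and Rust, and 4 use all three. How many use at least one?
|A∪B∪C| = 47+46+39-21-6-20+4 = 89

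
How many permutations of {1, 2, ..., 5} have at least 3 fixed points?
Exactly j fixed points: C(5,j)·!(5-j); sum over j ≥ 3 (derangement numbers via !m = (m-1)·(!(m-1) + !(m-2)): !0..!2 = 1, 0, 1). Σ_{j=3}^{5} C(5,j)·!(5-j) = C(5,3)·!2 + C(5,4)·!1 + C(5,5)·!0 = 10·1 + 5·0 + 1·1 = 11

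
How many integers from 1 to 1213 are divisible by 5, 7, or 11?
⌊1213/5⌋+⌊1213/7⌋+⌊1213/11⌋ - ⌊1213/35⌋-⌊1213/55⌋-⌊1213/77⌋ + ⌊1213/385⌋ = 242+173+110 - 34-22-15 + 3 = 457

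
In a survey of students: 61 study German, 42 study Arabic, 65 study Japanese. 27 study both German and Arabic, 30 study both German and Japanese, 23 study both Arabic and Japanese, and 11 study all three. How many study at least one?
|A∪B∪C| = 61+42+65-27-30-23+11 = 99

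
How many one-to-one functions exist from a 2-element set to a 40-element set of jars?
P(40,2) = 40!/(40-2)! = 1560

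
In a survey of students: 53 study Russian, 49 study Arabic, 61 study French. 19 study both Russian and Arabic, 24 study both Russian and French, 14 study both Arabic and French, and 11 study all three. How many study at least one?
|A∪B∪C| = 53+49+61-19-24-14+11 = 117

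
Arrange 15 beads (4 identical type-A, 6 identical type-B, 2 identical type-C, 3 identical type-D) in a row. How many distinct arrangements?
15! / (4! × 6! × 2! × 3!) = 6306300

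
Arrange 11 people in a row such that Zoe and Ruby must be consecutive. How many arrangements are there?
Treat the 2 as one block: (11-2+1)! × 2! = 3628800 × 2 = 7257600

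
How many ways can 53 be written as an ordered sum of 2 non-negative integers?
C(53+2-1, 2-1) = C(54, 1) = 54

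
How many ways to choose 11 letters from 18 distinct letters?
C(18,11) = 18!/(11!×7!) = 31824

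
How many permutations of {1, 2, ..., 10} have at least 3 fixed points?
Exactly j fixed points: C(10,j)·!(10-j); sum over j ≥ 3 (derangement numbers via !m = (m-1)·(!(m-1) + !(m-2)): !0..!7 = 1, 0, 1, 2, 9, 44, 265, 1854). Σ_{j=3}^{10} C(10,j)·!(10-j) = C(10,3)·!7 + C(10,4)·!6 + C(10,5)·!5 + C(10,6)·!4 + C(10,7)·!3 + C(10,8)·!2 + C(10,9)·!1 + C(10,10)·!0 = 120·1854 + 210·265 + 252·44 + 210·9 + 120·2 + 45·1 + 10·0 + 1·1 = 291394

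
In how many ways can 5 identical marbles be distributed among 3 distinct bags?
C(5+3-1, 3-1) = C(7, 2) = 21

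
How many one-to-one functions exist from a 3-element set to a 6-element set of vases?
P(6,3) = 6!/(6-3)! = 120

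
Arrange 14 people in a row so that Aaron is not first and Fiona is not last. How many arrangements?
By inclusion-exclusion: 14! - 2×(14-1)! + (14-2)! = 87178291200 - 12454041600 + 479001600 = 75203251200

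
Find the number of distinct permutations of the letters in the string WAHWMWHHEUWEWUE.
15! / (2! × 3! × 1! × 1! × 3! × 5!) = 151351200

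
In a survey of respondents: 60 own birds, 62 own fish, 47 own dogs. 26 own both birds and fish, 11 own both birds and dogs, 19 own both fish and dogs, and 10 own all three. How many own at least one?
|A∪B∪C| = 60+62+47-26-11-19+10 = 123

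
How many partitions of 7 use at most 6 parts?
By conjugation, equals partitions of 7 into parts ≤ 6. Let r_j(i) = number of partitions of i into parts ≤ j, for i = 0..7. r_1(i) = 1 for all i; r_j(i) = r_{j-1}(i) + r_j(i-j). Rows j = 2..6: ≤2: 1 1 2 2 3 3 4 4; ≤3: 1 1 2 3 4 5 7 8; ≤4: 1 1 2 3 5 6 9 11; ≤5: 1 1 2 3 5 7 10 13; ≤6: 1 1 2 3 5 7 11 14. r_6(7) = 14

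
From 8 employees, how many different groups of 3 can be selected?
C(8,3) = 8!/(3!×5!) = 56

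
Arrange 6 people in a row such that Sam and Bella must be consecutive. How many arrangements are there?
Treat the 2 as one block: (6-2+1)! × 2! = 120 × 2 = 240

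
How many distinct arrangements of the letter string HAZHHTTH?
8! / (1! × 1! × 4! × 2!) = 840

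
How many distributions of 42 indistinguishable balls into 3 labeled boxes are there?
C(42+3-1, 3-1) = C(44, 2) = 946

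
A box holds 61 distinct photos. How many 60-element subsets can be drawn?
C(61,60) = 61!/(60!×1!) = 61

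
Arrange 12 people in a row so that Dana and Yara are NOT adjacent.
Total - adjacent = 12! - (12-1)!×2 = 479001600 - 79833600 = 399168000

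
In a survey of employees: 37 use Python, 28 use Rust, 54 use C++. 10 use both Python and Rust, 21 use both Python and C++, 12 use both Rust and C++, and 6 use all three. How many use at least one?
|A∪B∪C| = 37+28+54-10-21-12+6 = 82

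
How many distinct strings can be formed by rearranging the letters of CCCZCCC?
7! / (6! × 1!) = 7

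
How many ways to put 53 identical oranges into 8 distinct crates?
C(53+8-1, 8-1) = C(60, 7) = 386206920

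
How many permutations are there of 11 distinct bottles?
11! = 39916800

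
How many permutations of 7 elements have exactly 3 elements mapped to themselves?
Choose the 3 fixed points C(7,3) = 35, derange the rest: !4 = Σ_{j=0}^{4} (-1)^j·4!/j! = 24 - 24 + 12 - 4 + 1 = 9. Product = 35 × 9 = 315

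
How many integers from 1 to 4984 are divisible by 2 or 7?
⌊4984/2⌋ + ⌊4984/7⌋ - ⌊4984/14⌋ = 2492 + 712 - 356 = 2848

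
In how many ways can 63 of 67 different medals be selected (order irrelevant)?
C(67,63) = 67!/(63!×4!) = 766480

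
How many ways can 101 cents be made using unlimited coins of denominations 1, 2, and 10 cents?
Coefficient of x^101 in 1/(1-x^1) · 1/(1-x^2) · 1/(1-x^10). Case on j = number of 10-cent coins (j = 0..10); remainder r = 101 - 10j is made from {1,2} in ⌊r/2⌋+1 ways. r = 101, 91, 81, 71, 61, 51, 41, 31, 21, 11, 1 → 51 + 46 + 41 + 36 + 31 + 26 + 21 + 16 + 11 + 6 + 1 = 286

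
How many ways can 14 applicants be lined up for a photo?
14! = 87178291200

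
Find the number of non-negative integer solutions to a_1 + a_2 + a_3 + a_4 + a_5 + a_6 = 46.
C(46+6-1, 6-1) = C(51, 5) = 2349060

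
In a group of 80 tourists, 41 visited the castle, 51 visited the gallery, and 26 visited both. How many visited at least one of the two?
|A∪B| = |A| + |B| - |A∩B| = 41 + 51 - 26 = 66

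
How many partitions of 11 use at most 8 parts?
By conjugation, equals partitions of 11 into parts ≤ 8. Let r_j(i) = number of partitions of i into parts ≤ j, for i = 0..11. r_1(i) = 1 for all i; r_j(i) = r_{j-1}(i) + r_j(i-j). Rows j = 2..8: ≤2: 1 1 2 2 3 3 4 4 5 5 6 6; ≤3: 1 1 2 3 4 5 7 8 10 12 14 16; ≤4: 1 1 2 3 5 6 9 11 15 18 23 27; ≤5: 1 1 2 3 5 7 10 13 18 23 30 37; ≤6: 1 1 2 3 5 7 11 14 20 26 35 44; ≤7: 1 1 2 3 5 7 11 15 21 28 38 49; ≤8: 1 1 2 3 5 7 11 15 22 29 40 52. r_8(11) = 52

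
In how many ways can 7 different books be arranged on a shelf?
7! = 5040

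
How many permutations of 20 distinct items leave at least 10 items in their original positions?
Exactly j fixed points: C(20,j)·!(20-j); sum over j ≥ 10 (derangement numbers via !m = (m-1)·(!(m-1) + !(m-2)): !0..!10 = 1, 0, 1, 2, 9, 44, 265, 1854, 14833, 133496, 1334961). Σ_{j=10}^{20} C(20,j)·!(20-j) = C(20,10)·!10 + C(20,11)·!9 + C(20,12)·!8 + C(20,13)·!7 + C(20,14)·!6 + C(20,15)·!5 + C(20,16)·!4 + C(20,17)·!3 + C(20,18)·!2 + C(20,19)·!1 + C(20,20)·!0 = 184756·1334961 + 167960·133496 + 125970·14833 + 77520·1854 + 38760·265 + 15504·44 + 4845·9 + 1140·2 + 190·1 + 20·0 + 1·1 = 271087277418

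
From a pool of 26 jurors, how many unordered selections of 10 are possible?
C(26,10) = 26!/(10!×16!) = 5311735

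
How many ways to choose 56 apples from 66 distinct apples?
C(66,56) = 66!/(56!×10!) = 210980549208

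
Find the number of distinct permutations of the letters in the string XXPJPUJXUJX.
11! / (2! × 2! × 3! × 4!) = 69300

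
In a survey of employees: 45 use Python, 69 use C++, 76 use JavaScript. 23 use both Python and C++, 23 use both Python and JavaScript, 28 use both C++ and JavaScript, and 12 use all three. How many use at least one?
|A∪B∪C| = 45+69+76-23-23-28+12 = 128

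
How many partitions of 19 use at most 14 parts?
By conjugation, equals partitions of 19 into parts ≤ 14. Let r_j(i) = number of partitions of i into parts ≤ j, for i = 0..19. r_1(i) = 1 for all i; r_j(i) = r_{j-1}(i) + r_j(i-j). Rows j = 2..14: ≤2: 1 1 2 2 3 3 4 4 5 5 6 6 7 7 8 8 9 9 10 10; ≤3: 1 1 2 3 4 5 7 8 10 12 14 16 19 21 24 27 30 33 37 40; ≤4: 1 1 2 3 5 6 9 11 15 18 23 27 34 39 47 54 64 72 84 94; ≤5: 1 1 2 3 5 7 10 13 18 23 30 37 47 57 70 84 101 119 141 164; ≤6: 1 1 2 3 5 7 11 14 20 26 35 44 58 71 90 110 136 163 199 235; ≤7: 1 1 2 3 5 7 11 15 21 28 38 49 65 82 105 131 164 201 248 300; ≤8: 1 1 2 3 5 7 11 15 22 29 40 52 70 89 116 146 186 230 288 352; ≤9: 1 1 2 3 5 7 11 15 22 30 41 54 73 94 123 157 201 252 318 393; ≤10: 1 1 2 3 5 7 11 15 22 30 42 55 75 97 128 164 212 267 340 423; ≤11: 1 1 2 3 5 7 11 15 22 30 42 56 76 99 131 169 219 278 355 445; ≤12: 1 1 2 3 5 7 11 15 22 30 42 56 77 100 133 172 224 285 366 460; ≤13: 1 1 2 3 5 7 11 15 22 30 42 56 77 101 134 174 227 290 373 471; ≤14: 1 1 2 3 5 7 11 15 22 30 42 56 77 101 135 175 229 293 378 478. r_14(19) = 478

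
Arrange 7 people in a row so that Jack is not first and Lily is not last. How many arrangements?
By inclusion-exclusion: 7! - 2×(7-1)! + (7-2)! = 5040 - 1440 + 120 = 3720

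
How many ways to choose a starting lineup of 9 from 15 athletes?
C(15,9) = 15!/(9!×6!) = 5005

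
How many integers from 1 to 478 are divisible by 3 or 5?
⌊478/3⌋ + ⌊478/5⌋ - ⌊478/15⌋ = 159 + 95 - 31 = 223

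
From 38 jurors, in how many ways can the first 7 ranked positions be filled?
P(38,7) = 38!/(38-7)! = 63606090240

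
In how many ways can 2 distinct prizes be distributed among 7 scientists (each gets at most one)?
P(7,2) = 7!/(7-2)! = 42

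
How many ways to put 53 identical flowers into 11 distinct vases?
C(53+11-1, 11-1) = C(63, 10) = 127805525001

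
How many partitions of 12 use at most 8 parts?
By conjugation, equals partitions of 12 into parts ≤ 8. Let r_j(i) = number of partitions of i into parts ≤ j, for i = 0..12. r_1(i) = 1 for all i; r_j(i) = r_{j-1}(i) + r_j(i-j). Rows j = 2..8: ≤2: 1 1 2 2 3 3 4 4 5 5 6 6 7; ≤3: 1 1 2 3 4 5 7 8 10 12 14 16 19; ≤4: 1 1 2 3 5 6 9 11 15 18 23 27 34; ≤5: 1 1 2 3 5 7 10 13 18 23 30 37 47; ≤6: 1 1 2 3 5 7 11 14 20 26 35 44 58; ≤7: 1 1 2 3 5 7 11 15 21 28 38 49 65; ≤8: 1 1 2 3 5 7 11 15 22 29 40 52 70. r_8(12) = 70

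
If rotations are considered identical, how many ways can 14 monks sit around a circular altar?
Circular: fix one position, arrange the rest. (14-1)! = 6227020800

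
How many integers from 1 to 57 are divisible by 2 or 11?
⌊57/2⌋ + ⌊57/11⌋ - ⌊57/22⌋ = 28 + 5 - 2 = 31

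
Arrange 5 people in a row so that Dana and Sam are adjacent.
Treat as block: (5-1)! × 2! = 24 × 2 = 48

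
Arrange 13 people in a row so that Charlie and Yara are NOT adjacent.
Total - adjacent = 13! - (13-1)!×2 = 6227020800 - 958003200 = 5269017600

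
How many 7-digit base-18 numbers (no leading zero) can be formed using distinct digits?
First digit: 17 choices (nonzero). Then descending: 17 × 17 × 16 × 15 × 14 × 13 × 12 = 151482240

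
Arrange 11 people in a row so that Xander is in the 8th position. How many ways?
Fix one position: (11-1)! = 3628800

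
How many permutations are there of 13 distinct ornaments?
13! = 6227020800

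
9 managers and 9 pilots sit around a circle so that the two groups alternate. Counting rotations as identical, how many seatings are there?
Fix one of the managers: (9-1)! ways for the remaining managers, × 9! ways for the pilots = 40320 × 362880 = 14631321600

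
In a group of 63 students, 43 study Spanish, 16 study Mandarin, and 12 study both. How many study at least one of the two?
|A∪B| = |A| + |B| - |A∩B| = 43 + 16 - 12 = 47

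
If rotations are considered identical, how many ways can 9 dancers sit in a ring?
Circular: fix one position, arrange the rest. (9-1)! = 40320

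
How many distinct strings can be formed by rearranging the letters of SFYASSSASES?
11! / (1! × 1! × 6! × 1! × 2!) = 27720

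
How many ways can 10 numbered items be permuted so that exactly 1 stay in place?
Choose the 1 fixed point C(10,1) = 10, derange the rest: !9 = Σ_{j=0}^{9} (-1)^j·9!/j! = 362880 - 362880 + 181440 - 60480 + 15120 - 3024 + 504 - 72 + 9 - 1 = 133496. Product = 10 × 133496 = 1334960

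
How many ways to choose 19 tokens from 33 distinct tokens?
C(33,19) = 33!/(19!×14!) = 818809200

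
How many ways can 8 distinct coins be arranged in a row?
8! = 40320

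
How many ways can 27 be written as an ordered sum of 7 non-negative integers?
C(27+7-1, 7-1) = C(33, 6) = 1107568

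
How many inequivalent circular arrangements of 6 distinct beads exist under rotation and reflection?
(6-1)!/2 = 120/2 = 60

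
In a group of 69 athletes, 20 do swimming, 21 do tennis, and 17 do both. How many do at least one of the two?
|A∪B| = |A| + |B| - |A∩B| = 20 + 21 - 17 = 24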